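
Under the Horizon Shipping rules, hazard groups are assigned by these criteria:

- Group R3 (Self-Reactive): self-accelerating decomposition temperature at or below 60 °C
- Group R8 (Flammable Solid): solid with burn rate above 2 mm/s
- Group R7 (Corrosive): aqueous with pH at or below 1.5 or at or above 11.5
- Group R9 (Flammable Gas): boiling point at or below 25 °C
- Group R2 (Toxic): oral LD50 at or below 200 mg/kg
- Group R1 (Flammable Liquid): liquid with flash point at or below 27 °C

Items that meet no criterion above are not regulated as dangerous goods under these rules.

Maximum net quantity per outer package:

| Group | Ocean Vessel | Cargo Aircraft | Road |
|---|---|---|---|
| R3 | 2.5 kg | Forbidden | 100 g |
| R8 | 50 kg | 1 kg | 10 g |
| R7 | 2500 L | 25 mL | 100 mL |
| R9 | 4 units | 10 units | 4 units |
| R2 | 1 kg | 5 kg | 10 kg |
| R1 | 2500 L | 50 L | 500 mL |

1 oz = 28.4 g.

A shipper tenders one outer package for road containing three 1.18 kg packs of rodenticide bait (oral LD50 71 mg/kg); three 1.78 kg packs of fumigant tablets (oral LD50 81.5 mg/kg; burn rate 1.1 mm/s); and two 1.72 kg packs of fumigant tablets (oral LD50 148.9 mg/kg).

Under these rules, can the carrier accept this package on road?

No

The rodenticide bait has oral LD50 71 mg/kg, which is ≤ 200 mg/kg, so it is Group R2 (Toxic).
The fumigant tablets have oral LD50 81.5 mg/kg, which is ≤ 200 mg/kg, so they are Group R2 (Toxic).
With oral LD50 148.9 mg/kg (≤ 200 mg/kg), the fumigant tablets fall in Group R2.
Total Group R2: (three 1.18 kg packs = 3.54 kg) + (three 1.78 kg packs = 5.34 kg) + (two 1.72 kg packs = 3.44 kg) = 12.32 kg.
That exceeds the Group R2 road limit of 10 kg.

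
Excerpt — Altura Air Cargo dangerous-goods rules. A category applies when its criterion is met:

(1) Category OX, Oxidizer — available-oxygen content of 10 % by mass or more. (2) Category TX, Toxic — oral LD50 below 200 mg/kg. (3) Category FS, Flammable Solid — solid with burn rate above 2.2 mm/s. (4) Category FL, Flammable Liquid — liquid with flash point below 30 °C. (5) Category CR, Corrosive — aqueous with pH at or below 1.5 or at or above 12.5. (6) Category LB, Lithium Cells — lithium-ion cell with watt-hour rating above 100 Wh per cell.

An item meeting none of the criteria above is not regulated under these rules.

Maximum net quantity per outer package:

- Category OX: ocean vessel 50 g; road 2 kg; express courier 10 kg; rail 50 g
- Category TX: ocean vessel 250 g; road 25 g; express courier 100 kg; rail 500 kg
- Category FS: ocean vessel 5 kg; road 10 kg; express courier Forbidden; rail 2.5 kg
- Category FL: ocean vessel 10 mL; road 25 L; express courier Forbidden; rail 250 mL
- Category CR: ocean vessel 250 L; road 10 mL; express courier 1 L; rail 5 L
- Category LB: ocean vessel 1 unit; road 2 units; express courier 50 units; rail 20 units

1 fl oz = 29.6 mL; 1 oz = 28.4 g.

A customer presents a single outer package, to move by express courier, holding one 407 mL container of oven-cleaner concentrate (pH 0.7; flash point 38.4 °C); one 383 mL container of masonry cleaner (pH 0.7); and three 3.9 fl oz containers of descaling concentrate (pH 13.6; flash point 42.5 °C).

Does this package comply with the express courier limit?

With pH 0.7 (≤ 1.5), the oven-cleaner concentrate falls in Category CR.
pH 0.7 meets the Category CR criterion (Corrosive), so the masonry cleaner is Category CR.
The descaling concentrate has pH 13.6, which is ≥ 12.5, so it is Category CR (Corrosive).
Category CR net quantity: 407 mL + 383 mL + (three 3.9 fl oz containers = 346.32 mL) = 1136.32 mL.
1136.32 mL exceeds the express courier limit of 1 L for Category CR.

No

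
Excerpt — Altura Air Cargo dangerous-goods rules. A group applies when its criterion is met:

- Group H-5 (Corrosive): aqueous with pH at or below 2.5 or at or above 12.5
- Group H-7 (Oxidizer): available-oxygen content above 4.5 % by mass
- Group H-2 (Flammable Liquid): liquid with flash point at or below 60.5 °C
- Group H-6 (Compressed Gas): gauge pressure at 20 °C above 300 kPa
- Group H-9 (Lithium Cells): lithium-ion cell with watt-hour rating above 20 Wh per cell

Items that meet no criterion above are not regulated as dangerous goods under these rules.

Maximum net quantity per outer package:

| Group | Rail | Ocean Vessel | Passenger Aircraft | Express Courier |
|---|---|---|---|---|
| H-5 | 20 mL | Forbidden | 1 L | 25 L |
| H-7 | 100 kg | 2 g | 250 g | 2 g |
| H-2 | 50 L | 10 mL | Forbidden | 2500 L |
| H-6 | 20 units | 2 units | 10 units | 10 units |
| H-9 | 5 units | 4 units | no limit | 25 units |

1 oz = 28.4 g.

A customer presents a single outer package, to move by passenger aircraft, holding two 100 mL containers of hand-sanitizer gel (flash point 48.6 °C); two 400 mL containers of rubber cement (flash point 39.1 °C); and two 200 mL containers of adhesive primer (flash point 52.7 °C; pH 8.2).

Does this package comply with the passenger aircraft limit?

With flash point 48.6 °C (≤ 60.5 °C), the hand-sanitizer gel falls in Group H-2.
Flash point 39.1 °C meets the Group H-2 criterion (Flammable Liquid), so the rubber cement is Group H-2.
Adhesive primer: flash point 52.7 °C ≤ 60.5 °C → Group H-2 (Flammable Liquid).
Group H-2 net quantity: (two 100 mL containers = 200 mL) + (two 400 mL containers = 800 mL) + (two 200 mL containers = 400 mL) = 1.4 L.
Group H-2 is Forbidden by passenger aircraft.

No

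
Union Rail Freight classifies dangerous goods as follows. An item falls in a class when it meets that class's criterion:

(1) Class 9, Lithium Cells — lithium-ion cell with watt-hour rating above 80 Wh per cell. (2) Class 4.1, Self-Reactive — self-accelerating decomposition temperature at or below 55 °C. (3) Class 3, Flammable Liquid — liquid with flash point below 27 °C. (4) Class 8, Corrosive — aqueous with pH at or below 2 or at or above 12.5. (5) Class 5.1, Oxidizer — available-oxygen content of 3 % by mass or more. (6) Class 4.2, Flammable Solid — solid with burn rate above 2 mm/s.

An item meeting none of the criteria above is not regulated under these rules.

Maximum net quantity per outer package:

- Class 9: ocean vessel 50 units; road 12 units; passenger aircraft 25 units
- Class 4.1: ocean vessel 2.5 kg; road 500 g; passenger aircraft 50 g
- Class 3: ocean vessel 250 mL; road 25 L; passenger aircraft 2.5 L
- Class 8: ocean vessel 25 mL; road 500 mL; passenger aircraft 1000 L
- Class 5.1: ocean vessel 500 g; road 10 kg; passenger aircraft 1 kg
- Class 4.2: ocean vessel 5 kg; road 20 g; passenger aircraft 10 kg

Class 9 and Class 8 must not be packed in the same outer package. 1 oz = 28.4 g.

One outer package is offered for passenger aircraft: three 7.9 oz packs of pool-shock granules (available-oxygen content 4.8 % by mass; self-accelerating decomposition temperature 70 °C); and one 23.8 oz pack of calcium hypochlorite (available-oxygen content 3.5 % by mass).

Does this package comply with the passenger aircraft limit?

No

With available-oxygen content 4.8 % by mass (≥ 3 % by mass), the pool-shock granules fall in Class 5.1.
The calcium hypochlorite has available-oxygen content 3.5 % by mass, which is ≥ 3 % by mass, so it is Class 5.1 (Oxidizer).
Class 5.1 net quantity: (three 7.9 oz packs = 673.08 g) + (one 23.8 oz pack = 675.92 g) = 1.349 kg.
1.349 kg exceeds the passenger aircraft limit of 1 kg for Class 5.1.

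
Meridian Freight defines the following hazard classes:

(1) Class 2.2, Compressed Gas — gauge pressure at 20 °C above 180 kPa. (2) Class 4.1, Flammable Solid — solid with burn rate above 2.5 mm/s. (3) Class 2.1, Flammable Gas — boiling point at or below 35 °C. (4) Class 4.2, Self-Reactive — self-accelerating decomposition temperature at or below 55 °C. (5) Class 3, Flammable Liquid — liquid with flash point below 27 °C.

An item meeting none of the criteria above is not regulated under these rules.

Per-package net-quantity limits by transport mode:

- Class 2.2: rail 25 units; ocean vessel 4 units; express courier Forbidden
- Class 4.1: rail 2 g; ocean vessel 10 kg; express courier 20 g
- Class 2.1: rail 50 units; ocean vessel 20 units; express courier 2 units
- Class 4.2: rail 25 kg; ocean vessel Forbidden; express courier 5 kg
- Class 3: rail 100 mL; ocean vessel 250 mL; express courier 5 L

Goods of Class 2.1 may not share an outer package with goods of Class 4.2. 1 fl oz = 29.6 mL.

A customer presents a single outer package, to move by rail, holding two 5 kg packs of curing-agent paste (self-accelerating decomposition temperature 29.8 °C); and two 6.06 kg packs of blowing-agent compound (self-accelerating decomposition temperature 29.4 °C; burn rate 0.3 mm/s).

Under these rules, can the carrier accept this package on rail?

With self-accelerating decomposition temperature 29.8 °C (≤ 55 °C), the curing-agent paste falls in Class 4.2.
Self-accelerating decomposition temperature 29.4 °C meets the Class 4.2 criterion (Self-Reactive), so the blowing-agent compound is Class 4.2.
Total Class 4.2: (two 5 kg packs = 10 kg) + (two 6.06 kg packs = 12.12 kg) = 22.12 kg.
22.12 kg ≤ 25 kg (rail limit, Class 4.2) — within limit.

Yes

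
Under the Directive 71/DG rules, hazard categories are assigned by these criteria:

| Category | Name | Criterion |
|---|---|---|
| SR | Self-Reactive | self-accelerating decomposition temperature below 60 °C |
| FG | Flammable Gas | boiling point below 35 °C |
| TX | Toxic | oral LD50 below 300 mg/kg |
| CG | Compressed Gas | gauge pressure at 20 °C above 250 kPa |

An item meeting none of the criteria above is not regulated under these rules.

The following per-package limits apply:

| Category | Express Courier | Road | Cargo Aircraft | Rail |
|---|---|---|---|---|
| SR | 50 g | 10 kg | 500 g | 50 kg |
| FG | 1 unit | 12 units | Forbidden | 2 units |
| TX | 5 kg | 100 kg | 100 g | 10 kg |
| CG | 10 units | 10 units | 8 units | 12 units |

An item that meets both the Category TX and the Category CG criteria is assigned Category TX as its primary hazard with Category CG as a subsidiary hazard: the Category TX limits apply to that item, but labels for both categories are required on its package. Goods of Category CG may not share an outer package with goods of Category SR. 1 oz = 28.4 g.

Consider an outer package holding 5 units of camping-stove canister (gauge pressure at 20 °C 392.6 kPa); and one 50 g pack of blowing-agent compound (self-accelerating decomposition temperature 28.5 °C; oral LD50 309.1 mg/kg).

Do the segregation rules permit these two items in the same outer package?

No

With gauge pressure at 20 °C 392.6 kPa (> 250 kPa), the camping-stove canister falls in Category CG.
The blowing-agent compound has self-accelerating decomposition temperature 28.5 °C, which is < 60 °C, so it is Category SR (Self-Reactive).
Category CG and Category SR may not share an outer package.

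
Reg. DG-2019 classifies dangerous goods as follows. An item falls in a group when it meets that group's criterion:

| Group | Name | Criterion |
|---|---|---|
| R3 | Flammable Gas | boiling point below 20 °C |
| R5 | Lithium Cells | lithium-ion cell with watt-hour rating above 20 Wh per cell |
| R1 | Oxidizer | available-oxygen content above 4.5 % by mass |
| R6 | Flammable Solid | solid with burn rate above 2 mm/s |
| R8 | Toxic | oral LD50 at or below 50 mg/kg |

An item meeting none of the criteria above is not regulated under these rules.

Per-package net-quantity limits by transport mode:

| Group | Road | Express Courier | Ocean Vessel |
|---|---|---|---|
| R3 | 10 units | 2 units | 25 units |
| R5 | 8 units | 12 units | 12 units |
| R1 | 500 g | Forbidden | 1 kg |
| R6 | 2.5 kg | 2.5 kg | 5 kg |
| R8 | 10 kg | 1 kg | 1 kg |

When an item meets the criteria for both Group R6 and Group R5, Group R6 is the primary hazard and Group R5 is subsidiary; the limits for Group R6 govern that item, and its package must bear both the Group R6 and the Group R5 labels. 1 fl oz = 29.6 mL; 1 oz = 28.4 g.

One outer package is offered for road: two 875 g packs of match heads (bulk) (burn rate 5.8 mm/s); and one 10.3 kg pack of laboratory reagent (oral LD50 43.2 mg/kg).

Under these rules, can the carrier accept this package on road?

The match heads (bulk) have burn rate 5.8 mm/s, which is > 2 mm/s, so they are Group R6 (Flammable Solid).
The laboratory reagent has oral LD50 43.2 mg/kg, which is ≤ 50 mg/kg, so it is Group R8 (Toxic).
Group R6 quantity: two 875 g packs = 1.75 kg.
1.75 kg is within the road limit of 2.5 kg for Group R6.
Group R8 quantity: 10.3 kg.
10.3 kg exceeds the road limit of 10 kg for Group R8.

No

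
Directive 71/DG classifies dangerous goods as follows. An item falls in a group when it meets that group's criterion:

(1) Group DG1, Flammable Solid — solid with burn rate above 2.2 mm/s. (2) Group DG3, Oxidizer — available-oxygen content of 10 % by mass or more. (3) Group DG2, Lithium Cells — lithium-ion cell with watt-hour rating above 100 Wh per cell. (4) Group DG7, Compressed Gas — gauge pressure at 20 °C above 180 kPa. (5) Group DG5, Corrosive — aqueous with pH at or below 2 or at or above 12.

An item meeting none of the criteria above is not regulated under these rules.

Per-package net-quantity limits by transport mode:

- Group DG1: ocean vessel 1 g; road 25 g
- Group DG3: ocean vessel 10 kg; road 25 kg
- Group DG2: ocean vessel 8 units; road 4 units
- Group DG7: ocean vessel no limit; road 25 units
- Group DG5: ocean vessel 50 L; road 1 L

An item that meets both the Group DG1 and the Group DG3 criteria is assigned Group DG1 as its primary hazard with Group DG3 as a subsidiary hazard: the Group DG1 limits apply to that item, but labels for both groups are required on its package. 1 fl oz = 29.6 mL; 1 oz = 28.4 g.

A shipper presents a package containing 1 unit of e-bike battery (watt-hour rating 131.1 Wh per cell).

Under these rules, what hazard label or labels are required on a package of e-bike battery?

Group DG2

The e-bike battery has watt-hour rating 131.1 Wh per cell, which is > 100 Wh per cell, so it is Group DG2 (Lithium Cells).
Only the Group DG2 label is required.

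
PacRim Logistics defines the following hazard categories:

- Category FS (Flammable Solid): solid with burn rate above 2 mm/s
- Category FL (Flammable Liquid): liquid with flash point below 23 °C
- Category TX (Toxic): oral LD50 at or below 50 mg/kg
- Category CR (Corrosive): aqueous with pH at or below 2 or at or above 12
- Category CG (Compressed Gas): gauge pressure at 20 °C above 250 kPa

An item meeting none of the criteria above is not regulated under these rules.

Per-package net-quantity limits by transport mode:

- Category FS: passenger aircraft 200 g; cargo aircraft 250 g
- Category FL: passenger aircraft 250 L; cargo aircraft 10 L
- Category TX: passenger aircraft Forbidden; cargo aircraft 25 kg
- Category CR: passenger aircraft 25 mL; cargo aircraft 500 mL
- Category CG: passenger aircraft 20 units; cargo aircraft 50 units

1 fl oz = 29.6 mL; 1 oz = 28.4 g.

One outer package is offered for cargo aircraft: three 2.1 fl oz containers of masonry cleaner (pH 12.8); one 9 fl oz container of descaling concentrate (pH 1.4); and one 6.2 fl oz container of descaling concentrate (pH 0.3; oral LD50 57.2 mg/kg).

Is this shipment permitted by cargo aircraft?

pH 12.8 meets the Category CR criterion (Corrosive), so the masonry cleaner is Category CR.
pH 1.4 meets the Category CR criterion (Corrosive), so the descaling concentrate is Category CR.
The descaling concentrate has pH 0.3, which is ≤ 2, so it is Category CR (Corrosive).
Category CR net quantity: (three 2.1 fl oz containers = 186.48 mL) + (one 9 fl oz container = 266.4 mL) + (one 6.2 fl oz container = 183.52 mL) = 636.4 mL.
636.4 mL > 500 mL (cargo aircraft limit, Category CR) — over the limit.

No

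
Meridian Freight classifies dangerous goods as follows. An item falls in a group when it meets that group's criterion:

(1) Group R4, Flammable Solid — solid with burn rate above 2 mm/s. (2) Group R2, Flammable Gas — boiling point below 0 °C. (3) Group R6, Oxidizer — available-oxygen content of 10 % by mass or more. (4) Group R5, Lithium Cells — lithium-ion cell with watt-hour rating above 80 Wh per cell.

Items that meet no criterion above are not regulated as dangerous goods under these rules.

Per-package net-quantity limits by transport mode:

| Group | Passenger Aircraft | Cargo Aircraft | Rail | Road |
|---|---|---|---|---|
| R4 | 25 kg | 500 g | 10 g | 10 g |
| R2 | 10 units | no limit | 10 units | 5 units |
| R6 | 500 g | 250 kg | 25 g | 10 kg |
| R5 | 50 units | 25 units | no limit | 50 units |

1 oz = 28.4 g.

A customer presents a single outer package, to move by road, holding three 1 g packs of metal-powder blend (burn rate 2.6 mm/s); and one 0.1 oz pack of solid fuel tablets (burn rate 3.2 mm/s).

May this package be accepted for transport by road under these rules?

Yes

The metal-powder blend has burn rate 2.6 mm/s, which is > 2 mm/s, so it is Group R4 (Flammable Solid).
Solid fuel tablets: burn rate 3.2 mm/s > 2 mm/s → Group R4 (Flammable Solid).
Group R4 net quantity: (three 1 g packs = 3 g) + (one 0.1 oz pack = 2.84 g) = 5.84 g.
That is within the Group R4 road limit of 10 g.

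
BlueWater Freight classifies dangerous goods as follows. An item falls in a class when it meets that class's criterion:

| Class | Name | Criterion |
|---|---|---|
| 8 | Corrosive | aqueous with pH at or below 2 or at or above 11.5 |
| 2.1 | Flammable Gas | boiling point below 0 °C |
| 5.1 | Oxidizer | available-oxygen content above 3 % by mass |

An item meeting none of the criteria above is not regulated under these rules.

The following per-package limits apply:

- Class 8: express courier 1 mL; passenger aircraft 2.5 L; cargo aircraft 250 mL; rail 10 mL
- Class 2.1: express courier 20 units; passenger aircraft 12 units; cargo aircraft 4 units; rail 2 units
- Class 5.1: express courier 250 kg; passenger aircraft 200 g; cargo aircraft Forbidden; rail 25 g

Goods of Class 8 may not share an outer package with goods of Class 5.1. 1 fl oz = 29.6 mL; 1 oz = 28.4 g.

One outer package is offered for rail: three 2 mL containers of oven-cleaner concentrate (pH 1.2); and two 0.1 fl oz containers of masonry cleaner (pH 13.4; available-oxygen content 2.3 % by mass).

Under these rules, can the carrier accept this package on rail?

No

With pH 1.2 (≤ 2), the oven-cleaner concentrate falls in Class 8.
The masonry cleaner has pH 13.4, which is ≥ 11.5, so it is Class 8 (Corrosive).
Total Class 8: (three 2 mL containers = 6 mL) + (two 0.1 fl oz containers = 5.92 mL) = 11.92 mL.
11.92 mL > 10 mL (rail limit, Class 8) — over the limit.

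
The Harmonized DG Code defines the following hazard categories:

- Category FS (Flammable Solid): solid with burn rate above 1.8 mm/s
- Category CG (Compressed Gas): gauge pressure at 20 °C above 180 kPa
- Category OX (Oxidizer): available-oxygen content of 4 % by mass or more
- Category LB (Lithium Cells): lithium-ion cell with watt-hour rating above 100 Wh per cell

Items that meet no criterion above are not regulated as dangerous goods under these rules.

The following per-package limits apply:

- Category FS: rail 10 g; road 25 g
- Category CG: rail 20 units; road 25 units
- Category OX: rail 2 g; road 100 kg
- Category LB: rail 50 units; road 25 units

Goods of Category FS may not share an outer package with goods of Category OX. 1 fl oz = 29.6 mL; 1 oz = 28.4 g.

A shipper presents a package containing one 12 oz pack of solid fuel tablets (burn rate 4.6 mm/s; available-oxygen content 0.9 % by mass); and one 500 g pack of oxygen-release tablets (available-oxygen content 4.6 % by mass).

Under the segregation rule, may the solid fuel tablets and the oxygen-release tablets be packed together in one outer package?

With burn rate 4.6 mm/s (> 1.8 mm/s), the solid fuel tablets fall in Category FS.
The oxygen-release tablets have available-oxygen content 4.6 % by mass, which is ≥ 4 % by mass, so they are Category OX (Oxidizer).
Category FS and Category OX may not share an outer package.

No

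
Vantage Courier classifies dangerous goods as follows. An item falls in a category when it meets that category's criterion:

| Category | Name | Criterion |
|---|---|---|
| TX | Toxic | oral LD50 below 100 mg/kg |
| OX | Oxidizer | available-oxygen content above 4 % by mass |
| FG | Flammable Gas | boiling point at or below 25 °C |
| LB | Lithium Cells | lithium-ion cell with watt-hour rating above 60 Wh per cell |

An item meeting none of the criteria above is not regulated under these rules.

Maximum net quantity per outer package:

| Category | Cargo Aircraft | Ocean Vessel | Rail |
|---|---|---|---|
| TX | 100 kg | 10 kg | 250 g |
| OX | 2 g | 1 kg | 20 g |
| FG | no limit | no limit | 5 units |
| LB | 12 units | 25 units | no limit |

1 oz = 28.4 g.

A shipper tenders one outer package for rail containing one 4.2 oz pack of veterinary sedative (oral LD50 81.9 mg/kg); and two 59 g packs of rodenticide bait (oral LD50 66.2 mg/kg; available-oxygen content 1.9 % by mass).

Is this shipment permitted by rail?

Yes

The veterinary sedative has oral LD50 81.9 mg/kg, which is < 100 mg/kg, so it is Category TX (Toxic).
The rodenticide bait has oral LD50 66.2 mg/kg, which is < 100 mg/kg, so it is Category TX (Toxic).
Category TX net quantity: (one 4.2 oz pack = 119.28 g) + (two 59 g packs = 118 g) = 237.28 g.
237.28 g ≤ 250 g (rail limit, Category TX) — within limit.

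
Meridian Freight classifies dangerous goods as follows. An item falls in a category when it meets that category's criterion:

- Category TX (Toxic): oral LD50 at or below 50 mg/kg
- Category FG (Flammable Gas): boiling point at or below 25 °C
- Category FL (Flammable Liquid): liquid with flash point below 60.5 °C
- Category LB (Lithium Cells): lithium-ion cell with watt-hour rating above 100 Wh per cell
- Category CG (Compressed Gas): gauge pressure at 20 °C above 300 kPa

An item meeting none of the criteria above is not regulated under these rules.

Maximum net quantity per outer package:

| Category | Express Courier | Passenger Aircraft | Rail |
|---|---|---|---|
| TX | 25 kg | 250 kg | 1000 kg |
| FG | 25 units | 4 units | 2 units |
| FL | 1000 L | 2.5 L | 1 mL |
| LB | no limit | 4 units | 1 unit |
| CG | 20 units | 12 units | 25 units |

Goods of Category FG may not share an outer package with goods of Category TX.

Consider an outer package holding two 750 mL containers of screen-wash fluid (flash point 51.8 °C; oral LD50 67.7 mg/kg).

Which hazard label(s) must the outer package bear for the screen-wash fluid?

Category FL

Screen-wash fluid: flash point 51.8 °C < 60.5 °C → Category FL (Flammable Liquid).
Only the Category FL label is required.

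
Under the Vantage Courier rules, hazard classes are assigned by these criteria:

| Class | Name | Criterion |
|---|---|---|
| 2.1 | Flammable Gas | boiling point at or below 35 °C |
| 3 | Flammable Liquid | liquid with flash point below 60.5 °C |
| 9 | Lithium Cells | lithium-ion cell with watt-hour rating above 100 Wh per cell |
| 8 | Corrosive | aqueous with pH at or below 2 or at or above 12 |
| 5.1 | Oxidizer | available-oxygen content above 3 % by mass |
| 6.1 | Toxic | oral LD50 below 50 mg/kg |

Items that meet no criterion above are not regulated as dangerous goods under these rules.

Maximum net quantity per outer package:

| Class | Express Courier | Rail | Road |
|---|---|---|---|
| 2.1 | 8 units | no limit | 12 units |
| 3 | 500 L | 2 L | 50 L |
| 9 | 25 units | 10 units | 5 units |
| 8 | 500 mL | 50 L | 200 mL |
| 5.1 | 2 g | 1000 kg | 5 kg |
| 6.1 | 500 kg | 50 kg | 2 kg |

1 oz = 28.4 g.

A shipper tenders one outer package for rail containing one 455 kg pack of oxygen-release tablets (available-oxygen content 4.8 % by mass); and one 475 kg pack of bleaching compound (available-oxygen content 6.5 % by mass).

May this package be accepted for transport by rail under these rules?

Oxygen-release tablets: available-oxygen content 4.8 % by mass > 3 % by mass → Class 5.1 (Oxidizer).
Bleaching compound: available-oxygen content 6.5 % by mass > 3 % by mass → Class 5.1 (Oxidizer).
Class 5.1 net quantity: 455 kg + 475 kg = 930 kg.
930 kg is within the rail limit of 1000 kg for Class 5.1.

Yes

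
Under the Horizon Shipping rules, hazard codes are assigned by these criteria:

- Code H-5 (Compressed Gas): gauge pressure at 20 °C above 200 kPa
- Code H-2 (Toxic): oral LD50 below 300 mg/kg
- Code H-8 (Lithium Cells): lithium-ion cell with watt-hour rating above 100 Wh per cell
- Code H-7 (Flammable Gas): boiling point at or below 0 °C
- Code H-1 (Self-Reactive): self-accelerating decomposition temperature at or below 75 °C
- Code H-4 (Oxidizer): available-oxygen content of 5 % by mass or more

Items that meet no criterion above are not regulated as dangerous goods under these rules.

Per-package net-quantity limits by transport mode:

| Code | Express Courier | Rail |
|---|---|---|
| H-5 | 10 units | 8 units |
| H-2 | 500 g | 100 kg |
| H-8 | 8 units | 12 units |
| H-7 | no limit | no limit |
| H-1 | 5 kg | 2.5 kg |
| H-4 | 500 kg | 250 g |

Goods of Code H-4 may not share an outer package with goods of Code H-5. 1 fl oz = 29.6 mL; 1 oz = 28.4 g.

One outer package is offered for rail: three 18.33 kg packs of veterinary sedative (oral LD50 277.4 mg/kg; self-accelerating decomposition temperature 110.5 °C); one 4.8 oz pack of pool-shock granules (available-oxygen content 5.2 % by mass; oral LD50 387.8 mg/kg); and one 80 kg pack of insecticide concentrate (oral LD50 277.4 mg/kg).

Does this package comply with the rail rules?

No

Oral LD50 277.4 mg/kg meets the Code H-2 criterion (Toxic), so the veterinary sedative is Code H-2.
With available-oxygen content 5.2 % by mass (≥ 5 % by mass), the pool-shock granules fall in Code H-4.
Oral LD50 277.4 mg/kg meets the Code H-2 criterion (Toxic), so the insecticide concentrate is Code H-2.
Code H-2 net quantity: (three 18.33 kg packs = 54.99 kg) + 80 kg = 134.99 kg.
134.99 kg > 100 kg (rail limit, Code H-2) — over the limit.
Code H-4 quantity: one 4.8 oz pack = 136.32 g.
136.32 g is within the rail limit of 250 g for Code H-4.
The segregation rule (Code H-4 with Code H-5) does not apply to Code H-2 with Code H-4.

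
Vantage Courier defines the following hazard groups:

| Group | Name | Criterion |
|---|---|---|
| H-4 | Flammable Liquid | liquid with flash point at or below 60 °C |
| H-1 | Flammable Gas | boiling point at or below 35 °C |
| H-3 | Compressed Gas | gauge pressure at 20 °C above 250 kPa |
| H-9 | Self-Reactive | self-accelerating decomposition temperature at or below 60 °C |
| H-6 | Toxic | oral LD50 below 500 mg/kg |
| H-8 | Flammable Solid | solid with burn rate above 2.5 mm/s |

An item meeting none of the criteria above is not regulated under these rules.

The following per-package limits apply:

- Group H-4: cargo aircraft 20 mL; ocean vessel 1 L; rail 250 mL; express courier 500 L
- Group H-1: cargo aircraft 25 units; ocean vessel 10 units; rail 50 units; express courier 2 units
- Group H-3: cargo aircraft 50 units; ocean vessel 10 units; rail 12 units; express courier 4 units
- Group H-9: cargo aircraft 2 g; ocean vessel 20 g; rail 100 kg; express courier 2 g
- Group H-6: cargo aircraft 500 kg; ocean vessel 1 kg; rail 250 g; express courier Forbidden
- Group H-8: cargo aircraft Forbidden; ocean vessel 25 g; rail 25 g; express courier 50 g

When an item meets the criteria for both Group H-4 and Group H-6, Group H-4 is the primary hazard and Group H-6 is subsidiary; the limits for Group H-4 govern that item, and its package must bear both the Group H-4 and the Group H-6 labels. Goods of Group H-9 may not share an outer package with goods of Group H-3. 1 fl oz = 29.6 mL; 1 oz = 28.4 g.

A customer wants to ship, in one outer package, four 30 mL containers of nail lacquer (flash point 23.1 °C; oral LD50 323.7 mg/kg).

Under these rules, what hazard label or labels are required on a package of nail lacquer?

Nail lacquer: flash point 23.1 °C ≤ 60 °C → Group H-4 (Flammable Liquid).
Nail lacquer: oral LD50 323.7 mg/kg < 500 mg/kg → Group H-6 (Toxic).
By the precedence rule Group H-4 is primary and Group H-6 is subsidiary, and that rule requires both labels on the package.

Group H-4 and H-6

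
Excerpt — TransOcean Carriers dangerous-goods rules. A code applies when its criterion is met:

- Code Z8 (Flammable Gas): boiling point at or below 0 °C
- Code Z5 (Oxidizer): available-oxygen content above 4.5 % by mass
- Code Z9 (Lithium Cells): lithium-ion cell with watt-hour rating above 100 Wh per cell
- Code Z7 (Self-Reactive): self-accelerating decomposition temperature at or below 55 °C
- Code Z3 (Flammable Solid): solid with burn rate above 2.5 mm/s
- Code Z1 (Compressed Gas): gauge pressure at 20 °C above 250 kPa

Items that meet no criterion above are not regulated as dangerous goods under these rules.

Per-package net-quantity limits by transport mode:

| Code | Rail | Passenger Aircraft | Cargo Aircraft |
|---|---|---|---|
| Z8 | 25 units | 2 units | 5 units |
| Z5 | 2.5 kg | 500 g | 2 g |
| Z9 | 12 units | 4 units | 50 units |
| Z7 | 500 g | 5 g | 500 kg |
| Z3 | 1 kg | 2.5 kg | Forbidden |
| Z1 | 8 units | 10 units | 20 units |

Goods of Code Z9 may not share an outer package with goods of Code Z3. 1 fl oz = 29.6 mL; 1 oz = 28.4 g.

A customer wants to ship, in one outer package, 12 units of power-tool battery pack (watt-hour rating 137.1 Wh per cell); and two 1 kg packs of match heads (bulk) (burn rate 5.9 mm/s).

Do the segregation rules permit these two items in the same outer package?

No

Power-tool battery pack: watt-hour rating 137.1 Wh per cell > 100 Wh per cell → Code Z9 (Lithium Cells).
Burn rate 5.9 mm/s meets the Code Z3 criterion (Flammable Solid), so the match heads (bulk) are Code Z3.
Code Z9 and Code Z3 may not share an outer package.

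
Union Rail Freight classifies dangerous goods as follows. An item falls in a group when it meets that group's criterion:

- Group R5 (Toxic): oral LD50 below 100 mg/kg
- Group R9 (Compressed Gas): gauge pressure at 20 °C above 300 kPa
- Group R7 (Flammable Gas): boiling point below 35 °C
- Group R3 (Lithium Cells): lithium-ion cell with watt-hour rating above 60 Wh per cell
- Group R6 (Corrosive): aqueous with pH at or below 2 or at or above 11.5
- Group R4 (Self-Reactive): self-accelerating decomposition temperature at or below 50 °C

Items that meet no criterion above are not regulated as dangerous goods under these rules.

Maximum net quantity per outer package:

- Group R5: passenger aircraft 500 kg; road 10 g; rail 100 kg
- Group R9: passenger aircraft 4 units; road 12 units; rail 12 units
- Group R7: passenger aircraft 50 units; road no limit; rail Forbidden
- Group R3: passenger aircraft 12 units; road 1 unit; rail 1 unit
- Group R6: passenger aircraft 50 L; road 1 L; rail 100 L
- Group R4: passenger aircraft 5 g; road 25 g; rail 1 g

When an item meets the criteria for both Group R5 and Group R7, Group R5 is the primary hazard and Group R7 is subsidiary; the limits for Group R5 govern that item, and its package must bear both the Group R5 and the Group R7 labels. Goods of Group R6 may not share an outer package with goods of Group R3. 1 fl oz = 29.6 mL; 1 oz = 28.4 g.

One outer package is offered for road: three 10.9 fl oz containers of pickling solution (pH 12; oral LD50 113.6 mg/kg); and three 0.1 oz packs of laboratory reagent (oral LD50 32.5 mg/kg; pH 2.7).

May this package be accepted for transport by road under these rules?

The pickling solution has pH 12, which is ≥ 11.5, so it is Group R6 (Corrosive).
Oral LD50 32.5 mg/kg meets the Group R5 criterion (Toxic), so the laboratory reagent is Group R5.
Group R6 quantity: three 10.9 fl oz containers = 967.92 mL.
That is within the Group R6 road limit of 1 L.
Group R5 quantity: three 0.1 oz packs = 8.52 g.
That is within the Group R5 road limit of 10 g.
The segregation rule (Group R6 with Group R3) does not apply to Group R6 with Group R5.
Every hazard group is within its road limit and no segregation rule is violated.

Yes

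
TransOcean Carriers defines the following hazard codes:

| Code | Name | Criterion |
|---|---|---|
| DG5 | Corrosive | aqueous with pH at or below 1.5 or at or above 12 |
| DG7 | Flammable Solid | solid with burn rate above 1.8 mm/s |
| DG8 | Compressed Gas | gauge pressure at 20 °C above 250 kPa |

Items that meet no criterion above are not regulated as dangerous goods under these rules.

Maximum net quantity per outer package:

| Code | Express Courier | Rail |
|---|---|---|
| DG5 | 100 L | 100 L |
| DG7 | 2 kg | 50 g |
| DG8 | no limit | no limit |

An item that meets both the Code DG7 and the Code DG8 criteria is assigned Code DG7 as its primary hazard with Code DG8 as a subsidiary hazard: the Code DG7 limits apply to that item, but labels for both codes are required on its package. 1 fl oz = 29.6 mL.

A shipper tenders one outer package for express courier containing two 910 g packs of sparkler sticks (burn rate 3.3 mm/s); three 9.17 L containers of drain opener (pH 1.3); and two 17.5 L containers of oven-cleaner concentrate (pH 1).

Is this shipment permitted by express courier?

Sparkler sticks: burn rate 3.3 mm/s > 1.8 mm/s → Code DG7 (Flammable Solid).
Drain opener: pH 1.3 ≤ 1.5 → Code DG5 (Corrosive).
Oven-cleaner concentrate: pH 1 ≤ 1.5 → Code DG5 (Corrosive).
Code DG7 quantity: two 910 g packs = 1.82 kg.
1.82 kg is within the express courier limit of 2 kg for Code DG7.
Code DG5 net quantity: (three 9.17 L containers = 27.51 L) + (two 17.5 L containers = 35 L) = 62.51 L.
62.51 L ≤ 100 L (express courier limit, Code DG5) — within limit.
Every hazard code is within its express courier limit and no segregation rule is violated.

Yes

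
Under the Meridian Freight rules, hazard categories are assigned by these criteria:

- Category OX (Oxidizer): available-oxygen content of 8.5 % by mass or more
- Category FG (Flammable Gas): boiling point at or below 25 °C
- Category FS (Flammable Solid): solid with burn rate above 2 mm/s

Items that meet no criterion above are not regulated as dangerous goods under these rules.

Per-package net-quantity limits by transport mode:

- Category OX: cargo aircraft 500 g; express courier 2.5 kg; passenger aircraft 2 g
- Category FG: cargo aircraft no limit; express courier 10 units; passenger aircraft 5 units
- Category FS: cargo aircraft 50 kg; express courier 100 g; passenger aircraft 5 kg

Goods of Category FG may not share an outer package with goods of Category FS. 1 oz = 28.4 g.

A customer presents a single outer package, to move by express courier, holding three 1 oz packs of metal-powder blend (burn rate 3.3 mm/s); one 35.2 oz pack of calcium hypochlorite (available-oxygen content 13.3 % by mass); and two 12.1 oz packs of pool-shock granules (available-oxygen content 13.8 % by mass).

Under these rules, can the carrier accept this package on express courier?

The metal-powder blend has burn rate 3.3 mm/s, which is > 2 mm/s, so it is Category FS (Flammable Solid).
Available-oxygen content 13.3 % by mass meets the Category OX criterion (Oxidizer), so the calcium hypochlorite is Category OX.
Available-oxygen content 13.8 % by mass meets the Category OX criterion (Oxidizer), so the pool-shock granules are Category OX.
Total Category OX: (one 35.2 oz pack = 999.68 g) + (two 12.1 oz packs = 687.28 g) = 1686.96 g.
1686.96 g is within the express courier limit of 2.5 kg for Category OX.
Category FS quantity: three 1 oz packs = 85.2 g.
85.2 g ≤ 100 g (express courier limit, Category FS) — within limit.
The segregation rule (Category FG with Category FS) does not apply to Category OX with Category FS.
Every hazard category is within its express courier limit and no segregation rule is violated.

Yes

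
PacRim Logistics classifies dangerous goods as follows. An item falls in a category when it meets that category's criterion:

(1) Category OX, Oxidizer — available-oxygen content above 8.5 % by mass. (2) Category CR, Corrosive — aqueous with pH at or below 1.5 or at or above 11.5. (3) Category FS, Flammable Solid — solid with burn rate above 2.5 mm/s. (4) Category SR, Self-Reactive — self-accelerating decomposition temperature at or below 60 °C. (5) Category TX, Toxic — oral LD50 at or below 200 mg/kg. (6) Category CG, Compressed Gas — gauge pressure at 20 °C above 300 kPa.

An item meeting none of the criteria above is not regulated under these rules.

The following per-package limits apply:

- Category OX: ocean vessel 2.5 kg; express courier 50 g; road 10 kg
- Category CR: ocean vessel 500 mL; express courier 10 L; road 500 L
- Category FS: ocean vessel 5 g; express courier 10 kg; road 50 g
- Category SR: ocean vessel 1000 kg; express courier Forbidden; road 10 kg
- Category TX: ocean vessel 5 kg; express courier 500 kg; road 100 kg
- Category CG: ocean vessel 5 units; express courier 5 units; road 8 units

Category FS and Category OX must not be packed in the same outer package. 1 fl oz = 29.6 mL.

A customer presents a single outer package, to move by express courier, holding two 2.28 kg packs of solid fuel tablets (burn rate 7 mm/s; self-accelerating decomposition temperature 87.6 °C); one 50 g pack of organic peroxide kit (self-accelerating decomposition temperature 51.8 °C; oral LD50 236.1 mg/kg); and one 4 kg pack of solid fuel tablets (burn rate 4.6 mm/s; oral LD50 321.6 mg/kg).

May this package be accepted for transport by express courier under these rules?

No

Burn rate 7 mm/s meets the Category FS criterion (Flammable Solid), so the solid fuel tablets are Category FS.
Organic peroxide kit: self-accelerating decomposition temperature 51.8 °C ≤ 60 °C → Category SR (Self-Reactive).
Solid fuel tablets: burn rate 4.6 mm/s > 2.5 mm/s → Category FS (Flammable Solid).
Total Category FS: (two 2.28 kg packs = 4.56 kg) + 4 kg = 8.56 kg.
8.56 kg is within the express courier limit of 10 kg for Category FS.
Category SR quantity: 50 g.
By express courier, Category SR is Forbidden regardless of quantity.
The segregation rule (Category FS with Category OX) does not apply to Category FS with Category SR.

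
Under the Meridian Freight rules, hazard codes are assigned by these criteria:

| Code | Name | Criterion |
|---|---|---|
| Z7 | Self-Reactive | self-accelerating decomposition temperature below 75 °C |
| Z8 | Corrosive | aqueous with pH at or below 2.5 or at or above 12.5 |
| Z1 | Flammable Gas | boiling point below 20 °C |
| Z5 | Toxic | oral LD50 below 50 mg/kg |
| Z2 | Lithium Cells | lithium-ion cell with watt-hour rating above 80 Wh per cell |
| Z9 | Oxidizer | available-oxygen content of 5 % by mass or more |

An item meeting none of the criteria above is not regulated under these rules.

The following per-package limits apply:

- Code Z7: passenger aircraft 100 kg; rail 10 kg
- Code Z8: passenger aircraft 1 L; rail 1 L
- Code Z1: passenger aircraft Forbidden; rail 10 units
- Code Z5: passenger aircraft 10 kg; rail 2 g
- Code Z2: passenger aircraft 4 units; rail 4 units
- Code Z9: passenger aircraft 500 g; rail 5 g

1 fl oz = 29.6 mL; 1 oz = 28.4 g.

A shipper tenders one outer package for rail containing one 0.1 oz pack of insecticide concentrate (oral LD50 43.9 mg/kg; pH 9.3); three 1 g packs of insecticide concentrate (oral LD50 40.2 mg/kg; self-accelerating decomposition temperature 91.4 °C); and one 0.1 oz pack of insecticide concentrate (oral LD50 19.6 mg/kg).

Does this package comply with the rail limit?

The insecticide concentrate has oral LD50 43.9 mg/kg, which is < 50 mg/kg, so it is Code Z5 (Toxic).
With oral LD50 40.2 mg/kg (< 50 mg/kg), the insecticide concentrate falls in Code Z5.
Oral LD50 19.6 mg/kg meets the Code Z5 criterion (Toxic), so the insecticide concentrate is Code Z5.
Code Z5 net quantity: (one 0.1 oz pack = 2.84 g) + (three 1 g packs = 3 g) + (one 0.1 oz pack = 2.84 g) = 8.68 g.
8.68 g exceeds the rail limit of 2 g for Code Z5.

No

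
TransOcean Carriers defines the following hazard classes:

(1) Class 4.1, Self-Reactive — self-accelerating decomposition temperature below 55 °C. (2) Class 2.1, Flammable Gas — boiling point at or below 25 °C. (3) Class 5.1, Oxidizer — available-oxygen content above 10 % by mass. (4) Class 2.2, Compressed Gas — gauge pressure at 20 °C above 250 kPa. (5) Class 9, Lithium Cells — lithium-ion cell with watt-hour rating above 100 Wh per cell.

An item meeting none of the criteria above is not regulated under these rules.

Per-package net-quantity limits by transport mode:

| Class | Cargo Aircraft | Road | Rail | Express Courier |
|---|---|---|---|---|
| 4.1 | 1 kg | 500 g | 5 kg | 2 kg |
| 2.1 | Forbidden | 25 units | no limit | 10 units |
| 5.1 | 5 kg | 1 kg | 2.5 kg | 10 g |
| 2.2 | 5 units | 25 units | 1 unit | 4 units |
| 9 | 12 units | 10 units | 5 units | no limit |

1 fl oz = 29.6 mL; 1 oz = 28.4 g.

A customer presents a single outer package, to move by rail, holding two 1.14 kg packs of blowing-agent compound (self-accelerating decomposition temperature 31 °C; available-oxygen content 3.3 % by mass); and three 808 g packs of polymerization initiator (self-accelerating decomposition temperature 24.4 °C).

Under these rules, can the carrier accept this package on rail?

With self-accelerating decomposition temperature 31 °C (< 55 °C), the blowing-agent compound falls in Class 4.1.
The polymerization initiator has self-accelerating decomposition temperature 24.4 °C, which is < 55 °C, so it is Class 4.1 (Self-Reactive).
Total Class 4.1: (two 1.14 kg packs = 2.28 kg) + (three 808 g packs = 2.424 kg) = 4.704 kg.
4.704 kg ≤ 5 kg (rail limit, Class 4.1) — within limit.

Yes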